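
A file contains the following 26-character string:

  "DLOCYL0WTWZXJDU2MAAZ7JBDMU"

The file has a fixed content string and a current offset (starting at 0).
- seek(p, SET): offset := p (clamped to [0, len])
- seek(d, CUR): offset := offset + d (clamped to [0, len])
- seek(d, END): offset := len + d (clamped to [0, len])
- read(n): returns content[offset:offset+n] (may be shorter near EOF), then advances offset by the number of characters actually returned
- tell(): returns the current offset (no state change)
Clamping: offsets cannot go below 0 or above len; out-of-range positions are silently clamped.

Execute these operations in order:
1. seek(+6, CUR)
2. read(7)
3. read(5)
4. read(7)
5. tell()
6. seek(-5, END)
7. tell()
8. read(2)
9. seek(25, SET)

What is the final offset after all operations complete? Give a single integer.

Answer: 25

Derivation:
After 1 (seek(+6, CUR)): offset=6
After 2 (read(7)): returned '0WTWZXJ', offset=13
After 3 (read(5)): returned 'DU2MA', offset=18
After 4 (read(7)): returned 'AZ7JBDM', offset=25
After 5 (tell()): offset=25
After 6 (seek(-5, END)): offset=21
After 7 (tell()): offset=21
After 8 (read(2)): returned 'JB', offset=23
After 9 (seek(25, SET)): offset=25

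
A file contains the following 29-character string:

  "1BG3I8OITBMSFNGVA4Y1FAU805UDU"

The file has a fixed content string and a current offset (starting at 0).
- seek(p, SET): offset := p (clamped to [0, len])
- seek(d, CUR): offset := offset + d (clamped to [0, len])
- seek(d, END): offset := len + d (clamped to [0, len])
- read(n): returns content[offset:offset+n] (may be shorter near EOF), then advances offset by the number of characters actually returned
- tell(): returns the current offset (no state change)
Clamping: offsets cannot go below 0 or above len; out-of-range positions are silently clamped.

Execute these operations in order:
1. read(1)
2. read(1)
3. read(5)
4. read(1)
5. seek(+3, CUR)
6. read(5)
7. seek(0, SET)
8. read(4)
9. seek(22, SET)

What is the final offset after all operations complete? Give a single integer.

Answer: 22

Derivation:
After 1 (read(1)): returned '1', offset=1
After 2 (read(1)): returned 'B', offset=2
After 3 (read(5)): returned 'G3I8O', offset=7
After 4 (read(1)): returned 'I', offset=8
After 5 (seek(+3, CUR)): offset=11
After 6 (read(5)): returned 'SFNGV', offset=16
After 7 (seek(0, SET)): offset=0
After 8 (read(4)): returned '1BG3', offset=4
After 9 (seek(22, SET)): offset=22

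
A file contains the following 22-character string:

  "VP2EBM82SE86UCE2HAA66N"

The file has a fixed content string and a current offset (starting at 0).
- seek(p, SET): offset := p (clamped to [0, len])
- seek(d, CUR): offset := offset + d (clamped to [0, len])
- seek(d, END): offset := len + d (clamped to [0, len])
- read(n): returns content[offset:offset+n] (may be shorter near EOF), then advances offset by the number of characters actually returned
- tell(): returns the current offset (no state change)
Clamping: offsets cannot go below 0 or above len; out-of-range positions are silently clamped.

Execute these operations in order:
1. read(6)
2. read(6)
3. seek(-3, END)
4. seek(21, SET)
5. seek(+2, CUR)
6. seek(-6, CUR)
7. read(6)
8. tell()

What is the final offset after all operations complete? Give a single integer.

After 1 (read(6)): returned 'VP2EBM', offset=6
After 2 (read(6)): returned '82SE86', offset=12
After 3 (seek(-3, END)): offset=19
After 4 (seek(21, SET)): offset=21
After 5 (seek(+2, CUR)): offset=22
After 6 (seek(-6, CUR)): offset=16
After 7 (read(6)): returned 'HAA66N', offset=22
After 8 (tell()): offset=22

Answer: 22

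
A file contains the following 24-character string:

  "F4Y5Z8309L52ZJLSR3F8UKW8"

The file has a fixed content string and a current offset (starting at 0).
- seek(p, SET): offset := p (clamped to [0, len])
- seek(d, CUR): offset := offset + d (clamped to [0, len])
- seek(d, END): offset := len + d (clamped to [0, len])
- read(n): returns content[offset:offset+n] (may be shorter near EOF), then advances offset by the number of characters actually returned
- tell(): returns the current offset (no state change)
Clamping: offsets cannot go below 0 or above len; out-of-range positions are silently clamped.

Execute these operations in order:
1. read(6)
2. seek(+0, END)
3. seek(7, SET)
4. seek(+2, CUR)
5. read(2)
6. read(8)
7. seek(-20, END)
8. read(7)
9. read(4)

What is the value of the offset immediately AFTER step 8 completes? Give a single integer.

After 1 (read(6)): returned 'F4Y5Z8', offset=6
After 2 (seek(+0, END)): offset=24
After 3 (seek(7, SET)): offset=7
After 4 (seek(+2, CUR)): offset=9
After 5 (read(2)): returned 'L5', offset=11
After 6 (read(8)): returned '2ZJLSR3F', offset=19
After 7 (seek(-20, END)): offset=4
After 8 (read(7)): returned 'Z8309L5', offset=11

Answer: 11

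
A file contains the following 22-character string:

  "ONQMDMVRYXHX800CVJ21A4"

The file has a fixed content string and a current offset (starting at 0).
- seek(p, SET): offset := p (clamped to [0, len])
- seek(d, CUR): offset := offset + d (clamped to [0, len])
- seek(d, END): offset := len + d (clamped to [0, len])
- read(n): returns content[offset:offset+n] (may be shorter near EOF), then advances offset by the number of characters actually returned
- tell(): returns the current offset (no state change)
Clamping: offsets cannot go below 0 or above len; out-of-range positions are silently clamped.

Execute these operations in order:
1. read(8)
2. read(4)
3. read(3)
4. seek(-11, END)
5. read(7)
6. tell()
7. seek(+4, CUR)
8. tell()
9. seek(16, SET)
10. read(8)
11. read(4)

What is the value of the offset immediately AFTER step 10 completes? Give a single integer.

After 1 (read(8)): returned 'ONQMDMVR', offset=8
After 2 (read(4)): returned 'YXHX', offset=12
After 3 (read(3)): returned '800', offset=15
After 4 (seek(-11, END)): offset=11
After 5 (read(7)): returned 'X800CVJ', offset=18
After 6 (tell()): offset=18
After 7 (seek(+4, CUR)): offset=22
After 8 (tell()): offset=22
After 9 (seek(16, SET)): offset=16
After 10 (read(8)): returned 'VJ21A4', offset=22

Answer: 22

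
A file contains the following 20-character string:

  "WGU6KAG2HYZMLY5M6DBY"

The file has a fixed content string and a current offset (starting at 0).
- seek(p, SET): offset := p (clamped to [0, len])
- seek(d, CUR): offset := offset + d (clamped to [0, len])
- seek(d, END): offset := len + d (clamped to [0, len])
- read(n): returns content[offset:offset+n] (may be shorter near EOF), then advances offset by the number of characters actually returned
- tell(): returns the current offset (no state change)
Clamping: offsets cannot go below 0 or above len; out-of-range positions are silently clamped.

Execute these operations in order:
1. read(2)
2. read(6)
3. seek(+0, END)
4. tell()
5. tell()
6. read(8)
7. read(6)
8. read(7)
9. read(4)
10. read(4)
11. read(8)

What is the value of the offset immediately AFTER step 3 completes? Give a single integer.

After 1 (read(2)): returned 'WG', offset=2
After 2 (read(6)): returned 'U6KAG2', offset=8
After 3 (seek(+0, END)): offset=20

Answer: 20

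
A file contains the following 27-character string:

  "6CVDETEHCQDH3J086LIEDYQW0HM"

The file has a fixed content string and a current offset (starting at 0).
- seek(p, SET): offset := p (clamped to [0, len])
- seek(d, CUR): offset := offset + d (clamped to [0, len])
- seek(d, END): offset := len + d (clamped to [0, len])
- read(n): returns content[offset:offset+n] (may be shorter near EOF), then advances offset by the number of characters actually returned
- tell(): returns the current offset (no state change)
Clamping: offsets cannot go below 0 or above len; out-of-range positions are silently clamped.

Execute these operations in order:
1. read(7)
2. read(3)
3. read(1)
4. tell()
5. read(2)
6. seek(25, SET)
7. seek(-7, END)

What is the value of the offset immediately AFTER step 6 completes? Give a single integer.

After 1 (read(7)): returned '6CVDETE', offset=7
After 2 (read(3)): returned 'HCQ', offset=10
After 3 (read(1)): returned 'D', offset=11
After 4 (tell()): offset=11
After 5 (read(2)): returned 'H3', offset=13
After 6 (seek(25, SET)): offset=25

Answer: 25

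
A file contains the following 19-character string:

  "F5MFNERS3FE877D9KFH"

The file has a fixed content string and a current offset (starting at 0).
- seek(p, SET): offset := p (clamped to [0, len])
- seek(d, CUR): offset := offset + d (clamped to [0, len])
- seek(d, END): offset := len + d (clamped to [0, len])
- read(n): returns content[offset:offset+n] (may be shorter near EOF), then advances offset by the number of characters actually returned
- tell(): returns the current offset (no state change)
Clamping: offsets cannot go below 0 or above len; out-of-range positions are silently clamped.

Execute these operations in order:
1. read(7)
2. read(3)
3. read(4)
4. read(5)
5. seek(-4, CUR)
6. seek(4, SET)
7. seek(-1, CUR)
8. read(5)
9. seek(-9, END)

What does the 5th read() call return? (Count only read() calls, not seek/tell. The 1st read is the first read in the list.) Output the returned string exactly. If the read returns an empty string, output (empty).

Answer: FNERS

Derivation:
After 1 (read(7)): returned 'F5MFNER', offset=7
After 2 (read(3)): returned 'S3F', offset=10
After 3 (read(4)): returned 'E877', offset=14
After 4 (read(5)): returned 'D9KFH', offset=19
After 5 (seek(-4, CUR)): offset=15
After 6 (seek(4, SET)): offset=4
After 7 (seek(-1, CUR)): offset=3
After 8 (read(5)): returned 'FNERS', offset=8
After 9 (seek(-9, END)): offset=10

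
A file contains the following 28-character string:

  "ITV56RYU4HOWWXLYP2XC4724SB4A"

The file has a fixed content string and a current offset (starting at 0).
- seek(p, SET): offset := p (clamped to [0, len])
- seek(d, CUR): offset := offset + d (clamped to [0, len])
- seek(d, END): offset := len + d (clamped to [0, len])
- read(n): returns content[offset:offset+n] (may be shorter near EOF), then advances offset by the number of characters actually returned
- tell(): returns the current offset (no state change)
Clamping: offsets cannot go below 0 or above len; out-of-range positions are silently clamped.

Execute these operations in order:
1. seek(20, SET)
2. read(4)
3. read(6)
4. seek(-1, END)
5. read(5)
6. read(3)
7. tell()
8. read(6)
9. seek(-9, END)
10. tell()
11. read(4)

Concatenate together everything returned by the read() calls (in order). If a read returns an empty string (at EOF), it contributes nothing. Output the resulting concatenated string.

Answer: 4724SB4AAC472

Derivation:
After 1 (seek(20, SET)): offset=20
After 2 (read(4)): returned '4724', offset=24
After 3 (read(6)): returned 'SB4A', offset=28
After 4 (seek(-1, END)): offset=27
After 5 (read(5)): returned 'A', offset=28
After 6 (read(3)): returned '', offset=28
After 7 (tell()): offset=28
After 8 (read(6)): returned '', offset=28
After 9 (seek(-9, END)): offset=19
After 10 (tell()): offset=19
After 11 (read(4)): returned 'C472', offset=23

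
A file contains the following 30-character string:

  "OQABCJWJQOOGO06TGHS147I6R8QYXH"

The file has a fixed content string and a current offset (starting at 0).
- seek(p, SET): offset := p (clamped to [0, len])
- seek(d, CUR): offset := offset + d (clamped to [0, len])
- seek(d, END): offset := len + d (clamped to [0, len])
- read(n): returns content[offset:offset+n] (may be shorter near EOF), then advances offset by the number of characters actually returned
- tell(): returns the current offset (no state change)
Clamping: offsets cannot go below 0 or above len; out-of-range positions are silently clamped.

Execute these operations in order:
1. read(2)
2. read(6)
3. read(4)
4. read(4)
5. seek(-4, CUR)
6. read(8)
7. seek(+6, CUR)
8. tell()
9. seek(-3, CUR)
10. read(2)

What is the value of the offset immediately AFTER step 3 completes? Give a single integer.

After 1 (read(2)): returned 'OQ', offset=2
After 2 (read(6)): returned 'ABCJWJ', offset=8
After 3 (read(4)): returned 'QOOG', offset=12

Answer: 12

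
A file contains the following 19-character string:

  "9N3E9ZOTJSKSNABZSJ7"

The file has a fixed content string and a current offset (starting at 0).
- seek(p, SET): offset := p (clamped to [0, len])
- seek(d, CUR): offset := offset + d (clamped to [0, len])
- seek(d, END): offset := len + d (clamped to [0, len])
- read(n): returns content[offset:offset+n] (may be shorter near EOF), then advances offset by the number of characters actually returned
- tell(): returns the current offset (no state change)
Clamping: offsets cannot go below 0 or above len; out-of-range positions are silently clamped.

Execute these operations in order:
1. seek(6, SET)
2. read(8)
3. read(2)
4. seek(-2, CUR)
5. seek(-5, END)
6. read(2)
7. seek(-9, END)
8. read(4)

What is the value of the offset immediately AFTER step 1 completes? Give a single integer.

Answer: 6

Derivation:
After 1 (seek(6, SET)): offset=6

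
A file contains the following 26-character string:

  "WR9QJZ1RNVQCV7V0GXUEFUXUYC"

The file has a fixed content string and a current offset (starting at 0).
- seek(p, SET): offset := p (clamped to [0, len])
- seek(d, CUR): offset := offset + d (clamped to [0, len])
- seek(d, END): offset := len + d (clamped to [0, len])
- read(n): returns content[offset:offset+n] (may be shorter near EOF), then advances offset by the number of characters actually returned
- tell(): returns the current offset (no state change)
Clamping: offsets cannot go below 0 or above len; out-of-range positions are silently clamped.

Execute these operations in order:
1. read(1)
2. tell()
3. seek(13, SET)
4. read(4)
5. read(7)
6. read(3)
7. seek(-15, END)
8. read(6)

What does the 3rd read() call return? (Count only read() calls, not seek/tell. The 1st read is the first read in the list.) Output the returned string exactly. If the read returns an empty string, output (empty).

Answer: XUEFUXU

Derivation:
After 1 (read(1)): returned 'W', offset=1
After 2 (tell()): offset=1
After 3 (seek(13, SET)): offset=13
After 4 (read(4)): returned '7V0G', offset=17
After 5 (read(7)): returned 'XUEFUXU', offset=24
After 6 (read(3)): returned 'YC', offset=26
After 7 (seek(-15, END)): offset=11
After 8 (read(6)): returned 'CV7V0G', offset=17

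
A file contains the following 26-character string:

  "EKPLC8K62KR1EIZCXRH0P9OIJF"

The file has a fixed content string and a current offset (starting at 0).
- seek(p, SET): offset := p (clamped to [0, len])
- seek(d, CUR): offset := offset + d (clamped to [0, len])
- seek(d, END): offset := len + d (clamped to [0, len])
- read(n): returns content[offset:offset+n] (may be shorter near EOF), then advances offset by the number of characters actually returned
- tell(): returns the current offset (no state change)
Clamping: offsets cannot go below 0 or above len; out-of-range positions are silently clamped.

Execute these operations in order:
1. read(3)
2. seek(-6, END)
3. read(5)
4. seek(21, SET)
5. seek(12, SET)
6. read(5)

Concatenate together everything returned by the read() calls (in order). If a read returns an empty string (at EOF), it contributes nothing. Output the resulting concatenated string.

After 1 (read(3)): returned 'EKP', offset=3
After 2 (seek(-6, END)): offset=20
After 3 (read(5)): returned 'P9OIJ', offset=25
After 4 (seek(21, SET)): offset=21
After 5 (seek(12, SET)): offset=12
After 6 (read(5)): returned 'EIZCX', offset=17

Answer: EKPP9OIJEIZCX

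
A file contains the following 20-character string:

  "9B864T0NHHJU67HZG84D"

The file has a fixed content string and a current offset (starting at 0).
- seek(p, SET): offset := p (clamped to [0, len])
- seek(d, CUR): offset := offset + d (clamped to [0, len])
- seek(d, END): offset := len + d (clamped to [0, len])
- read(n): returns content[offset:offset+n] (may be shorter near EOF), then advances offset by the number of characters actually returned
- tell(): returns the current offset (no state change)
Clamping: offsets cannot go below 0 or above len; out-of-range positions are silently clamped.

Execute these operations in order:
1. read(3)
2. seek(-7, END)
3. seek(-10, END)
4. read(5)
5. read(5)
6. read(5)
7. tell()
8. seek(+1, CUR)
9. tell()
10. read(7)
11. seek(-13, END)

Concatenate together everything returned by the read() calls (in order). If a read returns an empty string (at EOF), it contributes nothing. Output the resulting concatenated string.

After 1 (read(3)): returned '9B8', offset=3
After 2 (seek(-7, END)): offset=13
After 3 (seek(-10, END)): offset=10
After 4 (read(5)): returned 'JU67H', offset=15
After 5 (read(5)): returned 'ZG84D', offset=20
After 6 (read(5)): returned '', offset=20
After 7 (tell()): offset=20
After 8 (seek(+1, CUR)): offset=20
After 9 (tell()): offset=20
After 10 (read(7)): returned '', offset=20
After 11 (seek(-13, END)): offset=7

Answer: 9B8JU67HZG84D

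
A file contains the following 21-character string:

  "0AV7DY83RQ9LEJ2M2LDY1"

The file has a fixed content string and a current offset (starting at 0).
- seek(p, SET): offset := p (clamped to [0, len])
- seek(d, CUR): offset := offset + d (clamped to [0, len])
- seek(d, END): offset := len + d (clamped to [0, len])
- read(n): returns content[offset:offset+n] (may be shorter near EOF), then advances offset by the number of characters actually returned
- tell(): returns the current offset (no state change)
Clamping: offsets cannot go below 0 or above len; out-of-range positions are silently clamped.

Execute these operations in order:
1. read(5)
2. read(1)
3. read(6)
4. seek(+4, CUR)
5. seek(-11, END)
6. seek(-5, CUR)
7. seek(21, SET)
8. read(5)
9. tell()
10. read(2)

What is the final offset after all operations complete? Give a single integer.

Answer: 21

Derivation:
After 1 (read(5)): returned '0AV7D', offset=5
After 2 (read(1)): returned 'Y', offset=6
After 3 (read(6)): returned '83RQ9L', offset=12
After 4 (seek(+4, CUR)): offset=16
After 5 (seek(-11, END)): offset=10
After 6 (seek(-5, CUR)): offset=5
After 7 (seek(21, SET)): offset=21
After 8 (read(5)): returned '', offset=21
After 9 (tell()): offset=21
After 10 (read(2)): returned '', offset=21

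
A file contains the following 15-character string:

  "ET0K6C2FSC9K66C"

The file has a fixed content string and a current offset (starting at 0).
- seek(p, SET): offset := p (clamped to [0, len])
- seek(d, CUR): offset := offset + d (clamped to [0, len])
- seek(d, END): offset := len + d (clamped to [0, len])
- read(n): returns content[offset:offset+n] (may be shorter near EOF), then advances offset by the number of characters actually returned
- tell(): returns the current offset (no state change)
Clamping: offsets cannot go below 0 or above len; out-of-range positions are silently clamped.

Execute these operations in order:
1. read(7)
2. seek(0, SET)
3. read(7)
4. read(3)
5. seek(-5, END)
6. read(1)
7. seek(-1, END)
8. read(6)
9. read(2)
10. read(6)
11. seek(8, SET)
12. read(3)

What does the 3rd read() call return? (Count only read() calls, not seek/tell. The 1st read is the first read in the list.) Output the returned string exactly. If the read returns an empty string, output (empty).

After 1 (read(7)): returned 'ET0K6C2', offset=7
After 2 (seek(0, SET)): offset=0
After 3 (read(7)): returned 'ET0K6C2', offset=7
After 4 (read(3)): returned 'FSC', offset=10
After 5 (seek(-5, END)): offset=10
After 6 (read(1)): returned '9', offset=11
After 7 (seek(-1, END)): offset=14
After 8 (read(6)): returned 'C', offset=15
After 9 (read(2)): returned '', offset=15
After 10 (read(6)): returned '', offset=15
After 11 (seek(8, SET)): offset=8
After 12 (read(3)): returned 'SC9', offset=11

Answer: FSC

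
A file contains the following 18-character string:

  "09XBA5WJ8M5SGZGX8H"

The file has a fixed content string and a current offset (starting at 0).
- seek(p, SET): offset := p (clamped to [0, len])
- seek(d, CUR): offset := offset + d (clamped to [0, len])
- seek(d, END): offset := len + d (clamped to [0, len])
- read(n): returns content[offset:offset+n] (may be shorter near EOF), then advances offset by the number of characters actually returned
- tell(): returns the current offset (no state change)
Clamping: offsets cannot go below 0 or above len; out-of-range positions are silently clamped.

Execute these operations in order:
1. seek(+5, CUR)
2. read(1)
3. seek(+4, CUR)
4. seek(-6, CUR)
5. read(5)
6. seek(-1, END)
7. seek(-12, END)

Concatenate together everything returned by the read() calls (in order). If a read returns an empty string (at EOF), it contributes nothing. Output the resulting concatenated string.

Answer: 5A5WJ8

Derivation:
After 1 (seek(+5, CUR)): offset=5
After 2 (read(1)): returned '5', offset=6
After 3 (seek(+4, CUR)): offset=10
After 4 (seek(-6, CUR)): offset=4
After 5 (read(5)): returned 'A5WJ8', offset=9
After 6 (seek(-1, END)): offset=17
After 7 (seek(-12, END)): offset=6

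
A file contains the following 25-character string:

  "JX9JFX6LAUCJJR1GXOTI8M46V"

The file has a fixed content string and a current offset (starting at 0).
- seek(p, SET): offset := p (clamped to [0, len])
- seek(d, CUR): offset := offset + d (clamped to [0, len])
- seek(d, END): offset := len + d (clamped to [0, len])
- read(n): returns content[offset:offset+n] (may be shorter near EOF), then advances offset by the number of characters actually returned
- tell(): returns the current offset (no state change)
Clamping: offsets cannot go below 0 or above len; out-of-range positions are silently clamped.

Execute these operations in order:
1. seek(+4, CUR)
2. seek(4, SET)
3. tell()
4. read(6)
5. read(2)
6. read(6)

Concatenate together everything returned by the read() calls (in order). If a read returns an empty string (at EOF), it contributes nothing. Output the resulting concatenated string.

After 1 (seek(+4, CUR)): offset=4
After 2 (seek(4, SET)): offset=4
After 3 (tell()): offset=4
After 4 (read(6)): returned 'FX6LAU', offset=10
After 5 (read(2)): returned 'CJ', offset=12
After 6 (read(6)): returned 'JR1GXO', offset=18

Answer: FX6LAUCJJR1GXO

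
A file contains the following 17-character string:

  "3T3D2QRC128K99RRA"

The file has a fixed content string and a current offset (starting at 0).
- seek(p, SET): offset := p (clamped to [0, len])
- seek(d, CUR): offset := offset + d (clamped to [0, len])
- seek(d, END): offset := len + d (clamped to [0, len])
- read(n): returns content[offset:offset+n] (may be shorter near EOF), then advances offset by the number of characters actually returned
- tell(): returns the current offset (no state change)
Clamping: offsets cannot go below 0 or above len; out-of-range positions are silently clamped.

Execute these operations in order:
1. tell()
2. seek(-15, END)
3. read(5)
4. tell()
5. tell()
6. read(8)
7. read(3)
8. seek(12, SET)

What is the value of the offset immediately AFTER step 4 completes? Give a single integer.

After 1 (tell()): offset=0
After 2 (seek(-15, END)): offset=2
After 3 (read(5)): returned '3D2QR', offset=7
After 4 (tell()): offset=7

Answer: 7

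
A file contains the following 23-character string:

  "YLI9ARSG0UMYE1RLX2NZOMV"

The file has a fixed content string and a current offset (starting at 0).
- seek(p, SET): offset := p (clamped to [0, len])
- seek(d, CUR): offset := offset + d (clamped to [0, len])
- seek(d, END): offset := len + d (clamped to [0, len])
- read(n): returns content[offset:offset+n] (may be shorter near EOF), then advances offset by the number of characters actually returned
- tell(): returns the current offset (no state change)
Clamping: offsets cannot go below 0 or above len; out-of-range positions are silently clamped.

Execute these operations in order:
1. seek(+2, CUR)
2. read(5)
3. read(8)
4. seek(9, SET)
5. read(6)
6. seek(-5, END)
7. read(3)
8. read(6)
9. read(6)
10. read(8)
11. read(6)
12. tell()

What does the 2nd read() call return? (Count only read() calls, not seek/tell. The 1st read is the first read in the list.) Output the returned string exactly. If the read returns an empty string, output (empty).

After 1 (seek(+2, CUR)): offset=2
After 2 (read(5)): returned 'I9ARS', offset=7
After 3 (read(8)): returned 'G0UMYE1R', offset=15
After 4 (seek(9, SET)): offset=9
After 5 (read(6)): returned 'UMYE1R', offset=15
After 6 (seek(-5, END)): offset=18
After 7 (read(3)): returned 'NZO', offset=21
After 8 (read(6)): returned 'MV', offset=23
After 9 (read(6)): returned '', offset=23
After 10 (read(8)): returned '', offset=23
After 11 (read(6)): returned '', offset=23
After 12 (tell()): offset=23

Answer: G0UMYE1R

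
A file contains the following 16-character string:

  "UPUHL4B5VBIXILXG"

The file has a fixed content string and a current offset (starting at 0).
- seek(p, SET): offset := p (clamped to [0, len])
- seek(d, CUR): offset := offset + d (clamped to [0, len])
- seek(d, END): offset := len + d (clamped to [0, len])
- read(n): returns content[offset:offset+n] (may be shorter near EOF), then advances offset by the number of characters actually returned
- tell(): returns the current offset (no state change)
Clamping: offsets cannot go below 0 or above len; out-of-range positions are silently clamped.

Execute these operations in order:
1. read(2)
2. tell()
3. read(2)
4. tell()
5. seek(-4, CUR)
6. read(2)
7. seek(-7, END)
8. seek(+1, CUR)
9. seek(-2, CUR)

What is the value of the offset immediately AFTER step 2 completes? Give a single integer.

Answer: 2

Derivation:
After 1 (read(2)): returned 'UP', offset=2
After 2 (tell()): offset=2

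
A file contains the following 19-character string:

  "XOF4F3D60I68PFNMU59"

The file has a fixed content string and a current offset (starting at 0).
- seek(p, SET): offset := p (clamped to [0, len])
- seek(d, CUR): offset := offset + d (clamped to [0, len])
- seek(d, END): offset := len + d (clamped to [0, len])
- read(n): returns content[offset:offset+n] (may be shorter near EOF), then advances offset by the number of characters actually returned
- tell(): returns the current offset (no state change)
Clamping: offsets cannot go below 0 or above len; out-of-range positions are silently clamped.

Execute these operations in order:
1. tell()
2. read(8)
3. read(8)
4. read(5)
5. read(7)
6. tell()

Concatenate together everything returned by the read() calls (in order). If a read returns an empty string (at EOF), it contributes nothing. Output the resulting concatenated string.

After 1 (tell()): offset=0
After 2 (read(8)): returned 'XOF4F3D6', offset=8
After 3 (read(8)): returned '0I68PFNM', offset=16
After 4 (read(5)): returned 'U59', offset=19
After 5 (read(7)): returned '', offset=19
After 6 (tell()): offset=19

Answer: XOF4F3D60I68PFNMU59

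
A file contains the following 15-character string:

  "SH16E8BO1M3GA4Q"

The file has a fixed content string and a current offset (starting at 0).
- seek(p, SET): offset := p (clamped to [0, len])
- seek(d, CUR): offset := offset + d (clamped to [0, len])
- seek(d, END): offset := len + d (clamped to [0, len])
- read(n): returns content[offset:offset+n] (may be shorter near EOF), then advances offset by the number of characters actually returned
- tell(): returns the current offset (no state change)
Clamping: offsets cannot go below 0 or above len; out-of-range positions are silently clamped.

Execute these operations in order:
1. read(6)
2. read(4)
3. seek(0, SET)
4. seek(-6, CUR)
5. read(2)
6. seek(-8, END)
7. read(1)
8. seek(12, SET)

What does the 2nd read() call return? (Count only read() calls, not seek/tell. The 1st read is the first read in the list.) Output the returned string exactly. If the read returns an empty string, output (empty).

After 1 (read(6)): returned 'SH16E8', offset=6
After 2 (read(4)): returned 'BO1M', offset=10
After 3 (seek(0, SET)): offset=0
After 4 (seek(-6, CUR)): offset=0
After 5 (read(2)): returned 'SH', offset=2
After 6 (seek(-8, END)): offset=7
After 7 (read(1)): returned 'O', offset=8
After 8 (seek(12, SET)): offset=12

Answer: BO1M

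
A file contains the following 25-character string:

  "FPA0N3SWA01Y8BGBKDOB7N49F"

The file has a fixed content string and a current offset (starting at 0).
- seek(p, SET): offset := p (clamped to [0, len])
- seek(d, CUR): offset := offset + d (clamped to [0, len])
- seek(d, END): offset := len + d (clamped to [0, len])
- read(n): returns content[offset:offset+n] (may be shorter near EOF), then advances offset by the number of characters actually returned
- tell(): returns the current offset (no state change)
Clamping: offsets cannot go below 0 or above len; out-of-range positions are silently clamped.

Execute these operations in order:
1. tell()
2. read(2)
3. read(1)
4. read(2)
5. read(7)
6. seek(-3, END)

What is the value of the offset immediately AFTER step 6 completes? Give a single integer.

After 1 (tell()): offset=0
After 2 (read(2)): returned 'FP', offset=2
After 3 (read(1)): returned 'A', offset=3
After 4 (read(2)): returned '0N', offset=5
After 5 (read(7)): returned '3SWA01Y', offset=12
After 6 (seek(-3, END)): offset=22

Answer: 22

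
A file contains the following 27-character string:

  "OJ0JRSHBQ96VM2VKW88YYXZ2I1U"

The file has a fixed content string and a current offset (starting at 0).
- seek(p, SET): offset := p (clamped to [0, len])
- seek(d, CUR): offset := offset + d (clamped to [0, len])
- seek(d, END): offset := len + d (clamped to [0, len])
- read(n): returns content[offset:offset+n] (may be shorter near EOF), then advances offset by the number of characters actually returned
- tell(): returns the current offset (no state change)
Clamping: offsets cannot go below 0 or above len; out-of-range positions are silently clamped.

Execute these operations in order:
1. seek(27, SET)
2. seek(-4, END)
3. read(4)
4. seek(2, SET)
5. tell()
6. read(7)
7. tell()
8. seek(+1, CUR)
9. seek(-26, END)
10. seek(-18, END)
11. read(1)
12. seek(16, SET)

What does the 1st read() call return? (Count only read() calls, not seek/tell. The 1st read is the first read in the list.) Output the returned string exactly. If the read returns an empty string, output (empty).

After 1 (seek(27, SET)): offset=27
After 2 (seek(-4, END)): offset=23
After 3 (read(4)): returned '2I1U', offset=27
After 4 (seek(2, SET)): offset=2
After 5 (tell()): offset=2
After 6 (read(7)): returned '0JRSHBQ', offset=9
After 7 (tell()): offset=9
After 8 (seek(+1, CUR)): offset=10
After 9 (seek(-26, END)): offset=1
After 10 (seek(-18, END)): offset=9
After 11 (read(1)): returned '9', offset=10
After 12 (seek(16, SET)): offset=16

Answer: 2I1U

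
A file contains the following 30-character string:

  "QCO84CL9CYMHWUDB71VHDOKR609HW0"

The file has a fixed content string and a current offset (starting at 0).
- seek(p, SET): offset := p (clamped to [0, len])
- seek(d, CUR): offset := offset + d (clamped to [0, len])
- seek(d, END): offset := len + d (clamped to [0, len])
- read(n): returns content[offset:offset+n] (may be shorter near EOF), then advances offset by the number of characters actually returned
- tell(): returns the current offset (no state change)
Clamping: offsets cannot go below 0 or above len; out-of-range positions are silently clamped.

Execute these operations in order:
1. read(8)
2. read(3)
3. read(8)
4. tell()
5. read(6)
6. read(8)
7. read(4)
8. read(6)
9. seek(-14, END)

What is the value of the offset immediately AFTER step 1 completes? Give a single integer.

After 1 (read(8)): returned 'QCO84CL9', offset=8

Answer: 8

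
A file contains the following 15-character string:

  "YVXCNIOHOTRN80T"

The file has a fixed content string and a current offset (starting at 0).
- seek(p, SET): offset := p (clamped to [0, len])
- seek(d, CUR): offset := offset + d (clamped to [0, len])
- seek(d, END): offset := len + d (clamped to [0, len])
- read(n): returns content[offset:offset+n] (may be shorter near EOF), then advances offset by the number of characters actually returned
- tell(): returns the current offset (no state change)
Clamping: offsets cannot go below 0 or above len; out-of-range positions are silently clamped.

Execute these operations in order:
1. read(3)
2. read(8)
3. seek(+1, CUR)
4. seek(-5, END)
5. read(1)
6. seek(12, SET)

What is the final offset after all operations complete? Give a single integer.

Answer: 12

Derivation:
After 1 (read(3)): returned 'YVX', offset=3
After 2 (read(8)): returned 'CNIOHOTR', offset=11
After 3 (seek(+1, CUR)): offset=12
After 4 (seek(-5, END)): offset=10
After 5 (read(1)): returned 'R', offset=11
After 6 (seek(12, SET)): offset=12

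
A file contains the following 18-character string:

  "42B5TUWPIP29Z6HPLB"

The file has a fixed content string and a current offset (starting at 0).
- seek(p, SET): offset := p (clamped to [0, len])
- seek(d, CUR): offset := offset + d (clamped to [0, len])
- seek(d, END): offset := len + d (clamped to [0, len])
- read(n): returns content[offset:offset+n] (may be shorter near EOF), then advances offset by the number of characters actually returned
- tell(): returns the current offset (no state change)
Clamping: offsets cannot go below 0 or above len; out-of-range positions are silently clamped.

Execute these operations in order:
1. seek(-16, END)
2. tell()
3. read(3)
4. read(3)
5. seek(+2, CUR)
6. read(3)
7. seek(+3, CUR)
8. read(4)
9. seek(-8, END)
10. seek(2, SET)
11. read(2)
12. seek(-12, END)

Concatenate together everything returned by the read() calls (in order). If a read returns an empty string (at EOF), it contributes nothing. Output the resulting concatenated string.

Answer: B5TUWP29ZLBB5

Derivation:
After 1 (seek(-16, END)): offset=2
After 2 (tell()): offset=2
After 3 (read(3)): returned 'B5T', offset=5
After 4 (read(3)): returned 'UWP', offset=8
After 5 (seek(+2, CUR)): offset=10
After 6 (read(3)): returned '29Z', offset=13
After 7 (seek(+3, CUR)): offset=16
After 8 (read(4)): returned 'LB', offset=18
After 9 (seek(-8, END)): offset=10
After 10 (seek(2, SET)): offset=2
After 11 (read(2)): returned 'B5', offset=4
After 12 (seek(-12, END)): offset=6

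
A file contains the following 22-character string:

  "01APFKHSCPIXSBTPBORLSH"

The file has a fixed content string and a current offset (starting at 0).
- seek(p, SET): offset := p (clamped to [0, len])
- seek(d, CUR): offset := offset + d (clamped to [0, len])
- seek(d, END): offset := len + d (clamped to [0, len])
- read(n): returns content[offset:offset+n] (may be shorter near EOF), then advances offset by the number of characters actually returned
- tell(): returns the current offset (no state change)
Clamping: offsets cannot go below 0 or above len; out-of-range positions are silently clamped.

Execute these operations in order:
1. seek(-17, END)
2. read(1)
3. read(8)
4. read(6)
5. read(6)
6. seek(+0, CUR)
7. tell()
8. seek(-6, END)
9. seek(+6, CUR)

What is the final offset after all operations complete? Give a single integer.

After 1 (seek(-17, END)): offset=5
After 2 (read(1)): returned 'K', offset=6
After 3 (read(8)): returned 'HSCPIXSB', offset=14
After 4 (read(6)): returned 'TPBORL', offset=20
After 5 (read(6)): returned 'SH', offset=22
After 6 (seek(+0, CUR)): offset=22
After 7 (tell()): offset=22
After 8 (seek(-6, END)): offset=16
After 9 (seek(+6, CUR)): offset=22

Answer: 22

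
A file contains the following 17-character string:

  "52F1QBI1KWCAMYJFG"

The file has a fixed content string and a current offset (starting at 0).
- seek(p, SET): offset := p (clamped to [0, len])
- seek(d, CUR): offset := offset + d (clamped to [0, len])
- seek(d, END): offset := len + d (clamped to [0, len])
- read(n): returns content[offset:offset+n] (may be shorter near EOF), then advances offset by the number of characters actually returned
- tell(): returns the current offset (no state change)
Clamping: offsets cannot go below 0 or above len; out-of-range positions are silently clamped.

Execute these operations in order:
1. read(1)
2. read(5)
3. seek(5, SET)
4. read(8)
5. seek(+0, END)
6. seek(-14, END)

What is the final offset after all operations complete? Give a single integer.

After 1 (read(1)): returned '5', offset=1
After 2 (read(5)): returned '2F1QB', offset=6
After 3 (seek(5, SET)): offset=5
After 4 (read(8)): returned 'BI1KWCAM', offset=13
After 5 (seek(+0, END)): offset=17
After 6 (seek(-14, END)): offset=3

Answer: 3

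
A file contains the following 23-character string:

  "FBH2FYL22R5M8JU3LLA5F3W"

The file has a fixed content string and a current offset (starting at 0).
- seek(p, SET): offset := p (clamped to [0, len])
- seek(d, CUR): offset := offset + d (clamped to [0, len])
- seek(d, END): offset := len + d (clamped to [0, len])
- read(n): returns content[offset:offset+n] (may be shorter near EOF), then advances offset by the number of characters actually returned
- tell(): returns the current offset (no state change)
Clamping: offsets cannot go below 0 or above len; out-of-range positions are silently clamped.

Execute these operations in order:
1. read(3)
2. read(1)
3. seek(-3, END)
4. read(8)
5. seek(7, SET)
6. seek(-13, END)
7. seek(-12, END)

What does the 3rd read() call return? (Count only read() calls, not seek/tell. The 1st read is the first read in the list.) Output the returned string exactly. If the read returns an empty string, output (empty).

Answer: F3W

Derivation:
After 1 (read(3)): returned 'FBH', offset=3
After 2 (read(1)): returned '2', offset=4
After 3 (seek(-3, END)): offset=20
After 4 (read(8)): returned 'F3W', offset=23
After 5 (seek(7, SET)): offset=7
After 6 (seek(-13, END)): offset=10
After 7 (seek(-12, END)): offset=11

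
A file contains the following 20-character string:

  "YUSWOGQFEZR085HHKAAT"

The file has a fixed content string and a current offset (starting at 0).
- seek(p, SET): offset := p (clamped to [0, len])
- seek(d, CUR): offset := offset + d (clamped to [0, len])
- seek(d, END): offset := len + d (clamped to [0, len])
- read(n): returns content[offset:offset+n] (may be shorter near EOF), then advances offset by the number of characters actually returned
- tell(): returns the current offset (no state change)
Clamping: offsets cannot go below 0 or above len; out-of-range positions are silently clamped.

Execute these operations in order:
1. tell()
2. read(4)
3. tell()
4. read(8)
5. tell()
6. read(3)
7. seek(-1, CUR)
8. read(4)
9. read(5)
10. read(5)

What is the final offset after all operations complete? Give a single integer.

After 1 (tell()): offset=0
After 2 (read(4)): returned 'YUSW', offset=4
After 3 (tell()): offset=4
After 4 (read(8)): returned 'OGQFEZR0', offset=12
After 5 (tell()): offset=12
After 6 (read(3)): returned '85H', offset=15
After 7 (seek(-1, CUR)): offset=14
After 8 (read(4)): returned 'HHKA', offset=18
After 9 (read(5)): returned 'AT', offset=20
After 10 (read(5)): returned '', offset=20

Answer: 20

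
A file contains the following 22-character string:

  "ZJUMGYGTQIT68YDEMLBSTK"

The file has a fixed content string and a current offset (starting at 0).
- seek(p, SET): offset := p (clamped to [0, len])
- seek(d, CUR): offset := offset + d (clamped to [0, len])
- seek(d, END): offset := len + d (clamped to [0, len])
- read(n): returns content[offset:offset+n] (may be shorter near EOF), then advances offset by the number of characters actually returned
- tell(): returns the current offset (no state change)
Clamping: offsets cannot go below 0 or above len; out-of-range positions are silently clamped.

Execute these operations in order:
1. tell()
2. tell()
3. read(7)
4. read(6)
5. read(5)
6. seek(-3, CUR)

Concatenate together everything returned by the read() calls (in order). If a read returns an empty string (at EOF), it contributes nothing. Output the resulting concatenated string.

After 1 (tell()): offset=0
After 2 (tell()): offset=0
After 3 (read(7)): returned 'ZJUMGYG', offset=7
After 4 (read(6)): returned 'TQIT68', offset=13
After 5 (read(5)): returned 'YDEML', offset=18
After 6 (seek(-3, CUR)): offset=15

Answer: ZJUMGYGTQIT68YDEML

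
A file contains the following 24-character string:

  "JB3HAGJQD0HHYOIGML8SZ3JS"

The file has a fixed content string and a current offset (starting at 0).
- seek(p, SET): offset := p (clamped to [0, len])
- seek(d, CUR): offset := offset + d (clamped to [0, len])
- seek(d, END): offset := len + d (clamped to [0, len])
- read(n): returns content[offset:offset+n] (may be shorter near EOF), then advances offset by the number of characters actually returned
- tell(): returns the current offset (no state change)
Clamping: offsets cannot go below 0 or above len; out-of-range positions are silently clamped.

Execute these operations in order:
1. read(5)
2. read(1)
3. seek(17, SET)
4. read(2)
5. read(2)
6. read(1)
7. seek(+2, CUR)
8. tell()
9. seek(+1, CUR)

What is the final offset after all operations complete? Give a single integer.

After 1 (read(5)): returned 'JB3HA', offset=5
After 2 (read(1)): returned 'G', offset=6
After 3 (seek(17, SET)): offset=17
After 4 (read(2)): returned 'L8', offset=19
After 5 (read(2)): returned 'SZ', offset=21
After 6 (read(1)): returned '3', offset=22
After 7 (seek(+2, CUR)): offset=24
After 8 (tell()): offset=24
After 9 (seek(+1, CUR)): offset=24

Answer: 24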